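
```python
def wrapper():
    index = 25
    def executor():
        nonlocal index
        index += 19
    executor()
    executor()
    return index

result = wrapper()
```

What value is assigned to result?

Step 1: index starts at 25.
Step 2: executor() is called 2 times, each adding 19.
Step 3: index = 25 + 19 * 2 = 63

The answer is 63.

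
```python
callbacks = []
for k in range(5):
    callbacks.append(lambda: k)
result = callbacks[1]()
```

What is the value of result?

Step 1: The loop creates 5 lambdas, all referencing the same variable k.
Step 2: After the loop, k = 4 (final value).
Step 3: callbacks[1]() looks up k at call time and finds 4. This is the late binding gotcha. result = 4

The answer is 4.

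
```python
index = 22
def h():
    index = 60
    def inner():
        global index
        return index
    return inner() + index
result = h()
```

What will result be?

Step 1: Global index = 22. h() shadows with local index = 60.
Step 2: inner() uses global keyword, so inner() returns global index = 22.
Step 3: h() returns 22 + 60 = 82

The answer is 82.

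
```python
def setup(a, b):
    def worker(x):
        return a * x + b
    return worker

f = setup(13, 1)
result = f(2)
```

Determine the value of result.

Step 1: setup(13, 1) captures a = 13, b = 1.
Step 2: f(2) computes 13 * 2 + 1 = 27.
Step 3: result = 27

The answer is 27.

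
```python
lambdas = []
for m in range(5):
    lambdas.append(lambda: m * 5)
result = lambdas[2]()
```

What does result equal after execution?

Step 1: All lambdas reference the same variable m (late binding).
Step 2: After the loop, m = 4. Every lambda returns m * 5.
Step 3: lambdas[2]() = 4 * 5 = 20

The answer is 20.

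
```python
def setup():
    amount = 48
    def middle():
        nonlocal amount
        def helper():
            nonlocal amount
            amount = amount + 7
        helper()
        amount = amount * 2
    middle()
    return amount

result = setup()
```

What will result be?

Step 1: amount = 48.
Step 2: helper() adds 7: amount = 48 + 7 = 55.
Step 3: middle() doubles: amount = 55 * 2 = 110.
Step 4: result = 110

The answer is 110.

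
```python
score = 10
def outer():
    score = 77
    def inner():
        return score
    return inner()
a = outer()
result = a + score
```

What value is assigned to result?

Step 1: outer() has local score = 77. inner() reads from enclosing.
Step 2: outer() returns 77. Global score = 10 unchanged.
Step 3: result = 77 + 10 = 87

The answer is 87.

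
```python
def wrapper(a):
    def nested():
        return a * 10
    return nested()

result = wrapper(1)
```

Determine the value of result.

Step 1: wrapper(1) binds parameter a = 1.
Step 2: nested() accesses a = 1 from enclosing scope.
Step 3: result = 1 * 10 = 10

The answer is 10.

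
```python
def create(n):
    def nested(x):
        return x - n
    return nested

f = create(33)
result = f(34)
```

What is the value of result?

Step 1: create(33) creates a closure capturing n = 33.
Step 2: f(34) computes 34 - 33 = 1.
Step 3: result = 1

The answer is 1.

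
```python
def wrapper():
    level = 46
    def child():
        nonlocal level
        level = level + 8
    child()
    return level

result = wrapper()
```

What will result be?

Step 1: wrapper() sets level = 46.
Step 2: child() uses nonlocal to modify level in wrapper's scope: level = 46 + 8 = 54.
Step 3: wrapper() returns the modified level = 54

The answer is 54.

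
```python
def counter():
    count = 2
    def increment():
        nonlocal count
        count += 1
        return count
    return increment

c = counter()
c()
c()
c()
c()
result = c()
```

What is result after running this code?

Step 1: counter() creates closure with count = 2.
Step 2: Each c() call increments count via nonlocal. After 5 calls: 2 + 5 = 7.
Step 3: result = 7

The answer is 7.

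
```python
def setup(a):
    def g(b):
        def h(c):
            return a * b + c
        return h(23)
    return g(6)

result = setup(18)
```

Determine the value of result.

Step 1: a = 18, b = 6, c = 23.
Step 2: h() computes a * b + c = 18 * 6 + 23 = 131.
Step 3: result = 131

The answer is 131.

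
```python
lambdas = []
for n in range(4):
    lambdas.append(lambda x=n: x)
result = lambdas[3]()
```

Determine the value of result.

Step 1: Default argument x=n captures n's value at each iteration.
Step 2: lambdas[3] captured x = 3 when n was 3.
Step 3: result = 3

The answer is 3.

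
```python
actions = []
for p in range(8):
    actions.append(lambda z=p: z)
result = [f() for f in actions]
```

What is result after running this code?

Step 1: Default arg z=p captures p at each iteration.
Step 2: Each lambda has its own default: 0, 1, ..., 7.
Step 3: result = [0, 1, 2, 3, 4, 5, 6, 7]

The answer is [0, 1, 2, 3, 4, 5, 6, 7].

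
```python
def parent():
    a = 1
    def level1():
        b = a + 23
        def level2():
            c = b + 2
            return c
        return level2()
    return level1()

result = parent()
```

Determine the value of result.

Step 1: a = 1. b = a + 23 = 24.
Step 2: c = b + 2 = 24 + 2 = 26.
Step 3: result = 26

The answer is 26.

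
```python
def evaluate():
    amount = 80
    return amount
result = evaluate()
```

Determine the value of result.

Step 1: evaluate() defines amount = 80 in its local scope.
Step 2: return amount finds the local variable amount = 80.
Step 3: result = 80

The answer is 80.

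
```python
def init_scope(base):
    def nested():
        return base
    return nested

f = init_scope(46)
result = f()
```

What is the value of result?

Step 1: init_scope(46) creates closure capturing base = 46.
Step 2: f() returns the captured base = 46.
Step 3: result = 46

The answer is 46.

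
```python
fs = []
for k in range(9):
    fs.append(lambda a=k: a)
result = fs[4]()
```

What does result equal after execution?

Step 1: Default argument a=k captures k's value at each iteration.
Step 2: fs[4] captured a = 4 when k was 4.
Step 3: result = 4

The answer is 4.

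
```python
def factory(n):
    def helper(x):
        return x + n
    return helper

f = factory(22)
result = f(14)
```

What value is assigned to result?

Step 1: factory(22) creates a closure that captures n = 22.
Step 2: f(14) calls the closure with x = 14, returning 14 + 22 = 36.
Step 3: result = 36

The answer is 36.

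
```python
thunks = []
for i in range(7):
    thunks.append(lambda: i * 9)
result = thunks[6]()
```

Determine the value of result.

Step 1: All lambdas reference the same variable i (late binding).
Step 2: After the loop, i = 6. Every lambda returns i * 9.
Step 3: thunks[6]() = 6 * 9 = 54

The answer is 54.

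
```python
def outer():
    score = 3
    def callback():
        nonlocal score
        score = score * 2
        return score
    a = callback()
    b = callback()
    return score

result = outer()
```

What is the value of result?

Step 1: score starts at 3.
Step 2: First callback(): score = 3 * 2 = 6.
Step 3: Second callback(): score = 6 * 2 = 12.
Step 4: result = 12

The answer is 12.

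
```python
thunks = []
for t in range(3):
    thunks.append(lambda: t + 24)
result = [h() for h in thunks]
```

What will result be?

Step 1: All lambdas capture t by reference. After the loop, t = 2.
Step 2: Each call returns 2 + 24 = 26.
Step 3: result = [26, 26, 26]

The answer is [26, 26, 26].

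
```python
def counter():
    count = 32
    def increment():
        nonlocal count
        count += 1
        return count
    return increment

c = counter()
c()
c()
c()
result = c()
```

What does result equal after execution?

Step 1: counter() creates closure with count = 32.
Step 2: Each c() call increments count via nonlocal. After 4 calls: 32 + 4 = 36.
Step 3: result = 36

The answer is 36.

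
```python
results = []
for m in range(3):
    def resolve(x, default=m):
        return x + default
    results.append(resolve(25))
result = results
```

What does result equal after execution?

Step 1: Default argument default=m is evaluated at function definition time.
Step 2: Each iteration creates resolve with default = current m value.
Step 3: resolve(25) returns 25 + default. results = [25, 26, 27]

The answer is [25, 26, 27].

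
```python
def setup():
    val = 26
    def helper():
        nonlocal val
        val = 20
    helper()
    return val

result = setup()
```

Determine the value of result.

Step 1: setup() sets val = 26.
Step 2: helper() uses nonlocal to reassign val = 20.
Step 3: result = 20

The answer is 20.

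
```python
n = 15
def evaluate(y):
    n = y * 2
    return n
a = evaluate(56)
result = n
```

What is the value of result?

Step 1: Global n = 15.
Step 2: evaluate(56) creates local n = 56 * 2 = 112.
Step 3: Global n unchanged because no global keyword. result = 15

The answer is 15.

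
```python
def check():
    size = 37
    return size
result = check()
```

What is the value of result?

Step 1: check() defines size = 37 in its local scope.
Step 2: return size finds the local variable size = 37.
Step 3: result = 37

The answer is 37.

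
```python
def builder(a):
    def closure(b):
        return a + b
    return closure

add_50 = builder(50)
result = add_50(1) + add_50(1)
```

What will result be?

Step 1: add_50 captures a = 50.
Step 2: add_50(1) = 50 + 1 = 51, called twice.
Step 3: result = 51 + 51 = 102

The answer is 102.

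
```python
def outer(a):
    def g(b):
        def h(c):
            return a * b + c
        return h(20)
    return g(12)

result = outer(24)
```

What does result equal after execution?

Step 1: a = 24, b = 12, c = 20.
Step 2: h() computes a * b + c = 24 * 12 + 20 = 308.
Step 3: result = 308

The answer is 308.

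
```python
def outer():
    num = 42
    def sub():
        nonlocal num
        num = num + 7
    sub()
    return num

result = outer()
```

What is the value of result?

Step 1: outer() sets num = 42.
Step 2: sub() uses nonlocal to modify num in outer's scope: num = 42 + 7 = 49.
Step 3: outer() returns the modified num = 49

The answer is 49.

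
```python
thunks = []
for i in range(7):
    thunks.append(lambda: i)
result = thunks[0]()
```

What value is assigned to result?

Step 1: The loop creates 7 lambdas, all referencing the same variable i.
Step 2: After the loop, i = 6 (final value).
Step 3: thunks[0]() looks up i at call time and finds 6. This is the late binding gotcha. result = 6

The answer is 6.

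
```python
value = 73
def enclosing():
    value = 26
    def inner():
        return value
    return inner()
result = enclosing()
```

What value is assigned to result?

Step 1: value = 73 globally, but enclosing() defines value = 26 locally.
Step 2: inner() looks up value. Not in local scope, so checks enclosing scope (enclosing) and finds value = 26.
Step 3: result = 26

The answer is 26.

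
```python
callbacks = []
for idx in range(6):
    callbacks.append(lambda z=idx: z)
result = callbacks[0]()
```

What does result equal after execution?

Step 1: Default argument z=idx captures idx's value at each iteration.
Step 2: callbacks[0] captured z = 0 when idx was 0.
Step 3: result = 0

The answer is 0.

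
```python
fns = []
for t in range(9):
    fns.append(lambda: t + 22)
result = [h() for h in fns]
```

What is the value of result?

Step 1: All lambdas capture t by reference. After the loop, t = 8.
Step 2: Each call returns 8 + 22 = 30.
Step 3: result = [30, 30, 30, 30, 30, 30, 30, 30, 30]

The answer is [30, 30, 30, 30, 30, 30, 30, 30, 30].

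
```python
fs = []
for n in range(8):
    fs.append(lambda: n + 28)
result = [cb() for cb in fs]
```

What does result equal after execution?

Step 1: All lambdas capture n by reference. After the loop, n = 7.
Step 2: Each call returns 7 + 28 = 35.
Step 3: result = [35, 35, 35, 35, 35, 35, 35, 35]

The answer is [35, 35, 35, 35, 35, 35, 35, 35].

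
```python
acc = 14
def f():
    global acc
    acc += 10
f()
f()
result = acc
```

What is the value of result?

Step 1: acc = 14.
Step 2: First f(): acc = 14 + 10 = 24.
Step 3: Second f(): acc = 24 + 10 = 34. result = 34

The answer is 34.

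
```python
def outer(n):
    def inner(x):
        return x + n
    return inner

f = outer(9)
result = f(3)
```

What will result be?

Step 1: outer(9) creates a closure that captures n = 9.
Step 2: f(3) calls the closure with x = 3, returning 3 + 9 = 12.
Step 3: result = 12

The answer is 12.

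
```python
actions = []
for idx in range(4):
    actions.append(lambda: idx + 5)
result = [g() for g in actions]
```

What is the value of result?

Step 1: All lambdas capture idx by reference. After the loop, idx = 3.
Step 2: Each call returns 3 + 5 = 8.
Step 3: result = [8, 8, 8, 8]

The answer is [8, 8, 8, 8].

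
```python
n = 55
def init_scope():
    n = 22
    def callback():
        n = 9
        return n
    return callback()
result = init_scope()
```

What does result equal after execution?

Step 1: Three scopes define n: global (55), init_scope (22), callback (9).
Step 2: callback() has its own local n = 9, which shadows both enclosing and global.
Step 3: result = 9 (local wins in LEGB)

The answer is 9.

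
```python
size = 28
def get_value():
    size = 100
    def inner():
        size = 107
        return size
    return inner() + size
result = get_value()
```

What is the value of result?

Step 1: get_value() has local size = 100. inner() has local size = 107.
Step 2: inner() returns its local size = 107.
Step 3: get_value() returns 107 + its own size (100) = 207

The answer is 207.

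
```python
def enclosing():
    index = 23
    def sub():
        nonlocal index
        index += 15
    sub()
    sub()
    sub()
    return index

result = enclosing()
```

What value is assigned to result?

Step 1: index starts at 23.
Step 2: sub() is called 3 times, each adding 15.
Step 3: index = 23 + 15 * 3 = 68

The answer is 68.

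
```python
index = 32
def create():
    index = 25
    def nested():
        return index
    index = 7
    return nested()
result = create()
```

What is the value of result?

Step 1: create() sets index = 25, then later index = 7.
Step 2: nested() is called after index is reassigned to 7. Closures capture variables by reference, not by value.
Step 3: result = 7

The answer is 7.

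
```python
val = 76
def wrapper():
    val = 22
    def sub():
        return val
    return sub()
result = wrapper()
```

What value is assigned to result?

Step 1: val = 76 globally, but wrapper() defines val = 22 locally.
Step 2: sub() looks up val. Not in local scope, so checks enclosing scope (wrapper) and finds val = 22.
Step 3: result = 22

The answer is 22.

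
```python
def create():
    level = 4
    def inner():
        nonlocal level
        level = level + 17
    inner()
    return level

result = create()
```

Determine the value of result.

Step 1: create() sets level = 4.
Step 2: inner() uses nonlocal to modify level in create's scope: level = 4 + 17 = 21.
Step 3: create() returns the modified level = 21

The answer is 21.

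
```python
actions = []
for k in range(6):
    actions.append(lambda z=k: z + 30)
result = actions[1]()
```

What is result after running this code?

Step 1: Default argument z=k captures k's value at definition time.
Step 2: actions[1] was defined when k = 1, so z defaults to 1.
Step 3: result = 1 + 30 = 31 (default arg fixes the late binding issue)

The answer is 31.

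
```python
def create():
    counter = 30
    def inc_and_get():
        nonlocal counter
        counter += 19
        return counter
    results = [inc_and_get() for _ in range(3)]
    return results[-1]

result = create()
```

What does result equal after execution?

Step 1: counter = 30.
Step 2: Three calls to inc_and_get(), each adding 19.
Step 3: Last value = 30 + 19 * 3 = 87

The answer is 87.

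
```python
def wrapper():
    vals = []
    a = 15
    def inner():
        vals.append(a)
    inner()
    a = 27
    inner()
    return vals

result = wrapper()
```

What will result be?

Step 1: a = 15. inner() appends current a to vals.
Step 2: First inner(): appends 15. Then a = 27.
Step 3: Second inner(): appends 27 (closure sees updated a). result = [15, 27]

The answer is [15, 27].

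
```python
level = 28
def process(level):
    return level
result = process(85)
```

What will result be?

Step 1: Global level = 28.
Step 2: process(85) takes parameter level = 85, which shadows the global.
Step 3: result = 85

The answer is 85.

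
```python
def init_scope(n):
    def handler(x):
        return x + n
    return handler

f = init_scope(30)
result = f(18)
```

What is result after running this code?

Step 1: init_scope(30) creates a closure that captures n = 30.
Step 2: f(18) calls the closure with x = 18, returning 18 + 30 = 48.
Step 3: result = 48

The answer is 48.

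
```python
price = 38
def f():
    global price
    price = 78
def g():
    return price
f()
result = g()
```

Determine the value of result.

Step 1: price = 38.
Step 2: f() sets global price = 78.
Step 3: g() reads global price = 78. result = 78

The answer is 78.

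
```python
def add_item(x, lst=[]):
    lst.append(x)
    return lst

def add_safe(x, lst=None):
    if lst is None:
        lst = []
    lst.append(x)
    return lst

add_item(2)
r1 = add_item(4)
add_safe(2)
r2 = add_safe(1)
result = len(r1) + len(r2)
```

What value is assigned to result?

Step 1: add_item shares mutable default: after 2 calls, lst = [2, 4], len = 2.
Step 2: add_safe creates fresh list each time: r2 = [1], len = 1.
Step 3: result = 2 + 1 = 3

The answer is 3.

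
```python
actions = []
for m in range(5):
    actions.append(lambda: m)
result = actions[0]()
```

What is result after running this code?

Step 1: The loop creates 5 lambdas, all referencing the same variable m.
Step 2: After the loop, m = 4 (final value).
Step 3: actions[0]() looks up m at call time and finds 4. This is the late binding gotcha. result = 4

The answer is 4.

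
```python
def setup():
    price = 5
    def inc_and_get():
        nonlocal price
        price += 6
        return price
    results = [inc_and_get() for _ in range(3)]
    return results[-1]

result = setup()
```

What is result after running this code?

Step 1: price = 5.
Step 2: Three calls to inc_and_get(), each adding 6.
Step 3: Last value = 5 + 6 * 3 = 23

The answer is 23.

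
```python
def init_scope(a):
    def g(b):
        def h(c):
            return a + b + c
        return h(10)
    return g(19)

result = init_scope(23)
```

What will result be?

Step 1: a = 23, b = 19, c = 10 across three nested scopes.
Step 2: h() accesses all three via LEGB rule.
Step 3: result = 23 + 19 + 10 = 52

The answer is 52.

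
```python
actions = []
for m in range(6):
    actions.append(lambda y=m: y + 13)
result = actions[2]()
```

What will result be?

Step 1: Default argument y=m captures m's value at definition time.
Step 2: actions[2] was defined when m = 2, so y defaults to 2.
Step 3: result = 2 + 13 = 15 (default arg fixes the late binding issue)

The answer is 15.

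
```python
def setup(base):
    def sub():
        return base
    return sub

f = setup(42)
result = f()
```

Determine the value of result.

Step 1: setup(42) creates closure capturing base = 42.
Step 2: f() returns the captured base = 42.
Step 3: result = 42

The answer is 42.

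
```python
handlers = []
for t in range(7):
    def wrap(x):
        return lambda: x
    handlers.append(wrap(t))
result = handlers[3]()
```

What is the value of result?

Step 1: wrap(t) creates a new scope capturing x = t at call time.
Step 2: handlers[3] = wrap(3), so its lambda captures x = 3.
Step 3: result = 3 (closure factory fixes late binding)

The answer is 3.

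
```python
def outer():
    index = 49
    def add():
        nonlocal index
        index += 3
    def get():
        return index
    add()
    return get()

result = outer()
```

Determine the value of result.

Step 1: index = 49. add() modifies it via nonlocal, get() reads it.
Step 2: add() makes index = 49 + 3 = 52.
Step 3: get() returns 52. result = 52

The answer is 52.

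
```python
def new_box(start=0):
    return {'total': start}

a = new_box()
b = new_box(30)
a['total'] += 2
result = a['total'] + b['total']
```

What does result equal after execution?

Step 1: new_box() returns a new dict each call (immutable default 0).
Step 2: a = {'total': 0}, b = {'total': 30}.
Step 3: a['total'] += 2 = 2. result = 2 + 30 = 32

The answer is 32.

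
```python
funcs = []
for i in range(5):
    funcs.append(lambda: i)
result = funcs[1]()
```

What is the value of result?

Step 1: The loop creates 5 lambdas, all referencing the same variable i.
Step 2: After the loop, i = 4 (final value).
Step 3: funcs[1]() looks up i at call time and finds 4. This is the late binding gotcha. result = 4

The answer is 4.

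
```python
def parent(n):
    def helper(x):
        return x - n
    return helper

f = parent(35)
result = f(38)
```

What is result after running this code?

Step 1: parent(35) creates a closure capturing n = 35.
Step 2: f(38) computes 38 - 35 = 3.
Step 3: result = 3

The answer is 3.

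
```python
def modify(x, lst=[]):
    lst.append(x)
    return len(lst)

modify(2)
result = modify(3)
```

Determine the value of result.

Step 1: Mutable default list persists between calls.
Step 2: First call: lst = [2], len = 1. Second call: lst = [2, 3], len = 2.
Step 3: result = 2

The answer is 2.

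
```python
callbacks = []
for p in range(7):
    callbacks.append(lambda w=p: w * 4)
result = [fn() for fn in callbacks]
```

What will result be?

Step 1: Default arg w=p captures p at each iteration.
Step 2: callbacks[k] has w defaulting to k, returns k * 4.
Step 3: result = [0, 4, 8, 12, 16, 20, 24]

The answer is [0, 4, 8, 12, 16, 20, 24].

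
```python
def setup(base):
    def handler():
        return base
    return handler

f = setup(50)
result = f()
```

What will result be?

Step 1: setup(50) creates closure capturing base = 50.
Step 2: f() returns the captured base = 50.
Step 3: result = 50

The answer is 50.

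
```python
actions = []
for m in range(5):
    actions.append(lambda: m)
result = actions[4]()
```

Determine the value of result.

Step 1: The loop creates 5 lambdas, all referencing the same variable m.
Step 2: After the loop, m = 4 (final value).
Step 3: actions[4]() looks up m at call time and finds 4. This is the late binding gotcha. result = 4

The answer is 4.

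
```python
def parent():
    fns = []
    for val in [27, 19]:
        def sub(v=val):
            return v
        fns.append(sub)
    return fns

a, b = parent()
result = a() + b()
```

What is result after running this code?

Step 1: Default argument v=val captures val at each iteration.
Step 2: a() returns 27 (captured at first iteration), b() returns 19 (captured at second).
Step 3: result = 27 + 19 = 46

The answer is 46.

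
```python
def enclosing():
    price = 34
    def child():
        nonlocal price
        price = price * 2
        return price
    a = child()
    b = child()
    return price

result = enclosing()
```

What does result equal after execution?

Step 1: price starts at 34.
Step 2: First child(): price = 34 * 2 = 68.
Step 3: Second child(): price = 68 * 2 = 136.
Step 4: result = 136

The answer is 136.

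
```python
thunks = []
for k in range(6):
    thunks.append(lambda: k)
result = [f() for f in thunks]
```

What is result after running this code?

Step 1: All 6 lambdas share the same variable k.
Step 2: After the loop, k = 5.
Step 3: Each call returns 5. result = [5, 5, 5, 5, 5, 5]

The answer is [5, 5, 5, 5, 5, 5].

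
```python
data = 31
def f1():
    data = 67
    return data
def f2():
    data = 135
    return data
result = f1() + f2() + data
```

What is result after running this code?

Step 1: Each function shadows global data with its own local.
Step 2: f1() returns 67, f2() returns 135.
Step 3: Global data = 31 is unchanged. result = 67 + 135 + 31 = 233

The answer is 233.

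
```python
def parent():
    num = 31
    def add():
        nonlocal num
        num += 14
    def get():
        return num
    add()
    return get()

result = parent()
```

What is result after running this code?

Step 1: num = 31. add() modifies it via nonlocal, get() reads it.
Step 2: add() makes num = 31 + 14 = 45.
Step 3: get() returns 45. result = 45

The answer is 45.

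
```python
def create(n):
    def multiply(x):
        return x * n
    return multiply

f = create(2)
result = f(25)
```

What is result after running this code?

Step 1: create(2) returns multiply closure with n = 2.
Step 2: f(25) computes 25 * 2 = 50.
Step 3: result = 50

The answer is 50.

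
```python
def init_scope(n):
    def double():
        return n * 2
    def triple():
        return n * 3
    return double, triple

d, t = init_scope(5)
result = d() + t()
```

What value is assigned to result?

Step 1: Both closures capture the same n = 5.
Step 2: d() = 5 * 2 = 10, t() = 5 * 3 = 15.
Step 3: result = 10 + 15 = 25

The answer is 25.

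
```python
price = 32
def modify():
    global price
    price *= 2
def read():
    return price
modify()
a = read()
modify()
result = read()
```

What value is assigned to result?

Step 1: price = 32.
Step 2: First modify(): price = 32 * 2 = 64.
Step 3: Second modify(): price = 64 * 2 = 128.
Step 4: read() returns 128

The answer is 128.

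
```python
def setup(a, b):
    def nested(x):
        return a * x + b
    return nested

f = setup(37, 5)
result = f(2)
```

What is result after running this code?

Step 1: setup(37, 5) captures a = 37, b = 5.
Step 2: f(2) computes 37 * 2 + 5 = 79.
Step 3: result = 79

The answer is 79.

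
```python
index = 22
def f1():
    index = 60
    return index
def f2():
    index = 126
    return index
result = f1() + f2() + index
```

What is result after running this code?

Step 1: Each function shadows global index with its own local.
Step 2: f1() returns 60, f2() returns 126.
Step 3: Global index = 22 is unchanged. result = 60 + 126 + 22 = 208

The answer is 208.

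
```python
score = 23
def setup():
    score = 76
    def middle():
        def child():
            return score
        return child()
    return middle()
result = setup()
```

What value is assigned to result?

Step 1: setup() defines score = 76. middle() and child() have no local score.
Step 2: child() checks local (none), enclosing middle() (none), enclosing setup() and finds score = 76.
Step 3: result = 76

The answer is 76.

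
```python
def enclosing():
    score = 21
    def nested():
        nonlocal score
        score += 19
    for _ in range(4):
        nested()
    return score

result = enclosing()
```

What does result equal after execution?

Step 1: score = 21.
Step 2: nested() is called 4 times in a loop, each adding 19 via nonlocal.
Step 3: score = 21 + 19 * 4 = 97

The answer is 97.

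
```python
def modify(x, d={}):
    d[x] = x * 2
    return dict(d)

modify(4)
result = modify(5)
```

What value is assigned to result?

Step 1: Mutable default dict is shared across calls.
Step 2: First call adds 4: 8. Second call adds 5: 10.
Step 3: result = {4: 8, 5: 10}

The answer is {4: 8, 5: 10}.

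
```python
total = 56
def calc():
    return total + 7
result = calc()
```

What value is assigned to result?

Step 1: total = 56 is defined globally.
Step 2: calc() looks up total from global scope = 56, then computes 56 + 7 = 63.
Step 3: result = 63

The answer is 63.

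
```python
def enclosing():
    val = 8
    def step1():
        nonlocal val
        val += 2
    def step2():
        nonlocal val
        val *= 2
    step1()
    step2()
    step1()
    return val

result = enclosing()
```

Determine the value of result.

Step 1: val = 8.
Step 2: step1(): val = 8 + 2 = 10.
Step 3: step2(): val = 10 * 2 = 20.
Step 4: step1(): val = 20 + 2 = 22. result = 22

The answer is 22.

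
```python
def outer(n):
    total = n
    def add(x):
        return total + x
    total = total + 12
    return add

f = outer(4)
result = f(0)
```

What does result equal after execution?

Step 1: outer(4) sets total = 4, then total = 4 + 12 = 16.
Step 2: Closures capture by reference, so add sees total = 16.
Step 3: f(0) returns 16 + 0 = 16

The answer is 16.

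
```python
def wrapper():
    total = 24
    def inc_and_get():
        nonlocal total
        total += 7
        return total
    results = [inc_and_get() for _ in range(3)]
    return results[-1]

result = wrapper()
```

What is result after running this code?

Step 1: total = 24.
Step 2: Three calls to inc_and_get(), each adding 7.
Step 3: Last value = 24 + 7 * 3 = 45

The answer is 45.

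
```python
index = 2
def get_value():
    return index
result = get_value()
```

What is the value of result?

Step 1: index = 2 is defined in the global scope.
Step 2: get_value() looks up index. No local index exists, so Python checks the global scope via LEGB rule and finds index = 2.
Step 3: result = 2

The answer is 2.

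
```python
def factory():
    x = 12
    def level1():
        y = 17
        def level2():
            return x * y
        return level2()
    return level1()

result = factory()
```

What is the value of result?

Step 1: x = 12 in factory. y = 17 in level1.
Step 2: level2() reads x = 12 and y = 17 from enclosing scopes.
Step 3: result = 12 * 17 = 204

The answer is 204.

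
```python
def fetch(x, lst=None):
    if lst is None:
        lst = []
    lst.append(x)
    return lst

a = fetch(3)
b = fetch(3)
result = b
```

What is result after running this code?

Step 1: None default with guard creates a NEW list each call.
Step 2: a = [3] (fresh list). b = [3] (another fresh list).
Step 3: result = [3] (this is the fix for mutable default)

The answer is [3].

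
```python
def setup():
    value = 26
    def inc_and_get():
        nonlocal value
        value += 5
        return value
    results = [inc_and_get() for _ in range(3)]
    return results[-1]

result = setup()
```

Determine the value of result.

Step 1: value = 26.
Step 2: Three calls to inc_and_get(), each adding 5.
Step 3: Last value = 26 + 5 * 3 = 41

The answer is 41.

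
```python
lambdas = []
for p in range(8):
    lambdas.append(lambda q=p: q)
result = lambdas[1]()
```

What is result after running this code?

Step 1: Default argument q=p captures p's value at each iteration.
Step 2: lambdas[1] captured q = 1 when p was 1.
Step 3: result = 1

The answer is 1.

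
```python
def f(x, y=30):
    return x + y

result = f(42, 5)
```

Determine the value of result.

Step 1: f(42, 5) overrides default y with 5.
Step 2: Returns 42 + 5 = 47.
Step 3: result = 47

The answer is 47.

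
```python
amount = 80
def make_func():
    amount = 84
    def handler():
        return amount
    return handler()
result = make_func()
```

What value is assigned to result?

Step 1: amount = 80 globally, but make_func() defines amount = 84 locally.
Step 2: handler() looks up amount. Not in local scope, so checks enclosing scope (make_func) and finds amount = 84.
Step 3: result = 84

The answer is 84.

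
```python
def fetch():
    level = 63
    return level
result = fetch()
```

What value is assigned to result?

Step 1: fetch() defines level = 63 in its local scope.
Step 2: return level finds the local variable level = 63.
Step 3: result = 63

The answer is 63.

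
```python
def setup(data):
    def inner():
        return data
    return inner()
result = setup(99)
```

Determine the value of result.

Step 1: setup(99) binds parameter data = 99.
Step 2: inner() looks up data in enclosing scope and finds the parameter data = 99.
Step 3: result = 99

The answer is 99.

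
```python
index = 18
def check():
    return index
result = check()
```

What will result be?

Step 1: index = 18 is defined in the global scope.
Step 2: check() looks up index. No local index exists, so Python checks the global scope via LEGB rule and finds index = 18.
Step 3: result = 18

The answer is 18.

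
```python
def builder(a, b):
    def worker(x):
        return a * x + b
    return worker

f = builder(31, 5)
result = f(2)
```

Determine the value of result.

Step 1: builder(31, 5) captures a = 31, b = 5.
Step 2: f(2) computes 31 * 2 + 5 = 67.
Step 3: result = 67

The answer is 67.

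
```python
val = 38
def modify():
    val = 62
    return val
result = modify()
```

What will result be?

Step 1: Global val = 38.
Step 2: modify() creates local val = 62, shadowing the global.
Step 3: Returns local val = 62. result = 62

The answer is 62.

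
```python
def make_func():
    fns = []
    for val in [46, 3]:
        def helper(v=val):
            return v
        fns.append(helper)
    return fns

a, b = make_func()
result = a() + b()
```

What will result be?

Step 1: Default argument v=val captures val at each iteration.
Step 2: a() returns 46 (captured at first iteration), b() returns 3 (captured at second).
Step 3: result = 46 + 3 = 49

The answer is 49.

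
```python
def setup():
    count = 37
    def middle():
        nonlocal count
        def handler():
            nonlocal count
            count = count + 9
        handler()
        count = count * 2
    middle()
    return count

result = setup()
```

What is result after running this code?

Step 1: count = 37.
Step 2: handler() adds 9: count = 37 + 9 = 46.
Step 3: middle() doubles: count = 46 * 2 = 92.
Step 4: result = 92

The answer is 92.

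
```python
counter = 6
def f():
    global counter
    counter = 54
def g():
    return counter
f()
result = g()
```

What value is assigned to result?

Step 1: counter = 6.
Step 2: f() sets global counter = 54.
Step 3: g() reads global counter = 54. result = 54

The answer is 54.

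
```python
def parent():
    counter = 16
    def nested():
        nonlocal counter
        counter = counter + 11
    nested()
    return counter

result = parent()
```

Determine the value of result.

Step 1: parent() sets counter = 16.
Step 2: nested() uses nonlocal to modify counter in parent's scope: counter = 16 + 11 = 27.
Step 3: parent() returns the modified counter = 27

The answer is 27.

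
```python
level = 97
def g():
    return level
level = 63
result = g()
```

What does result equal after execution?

Step 1: level is first set to 97, then reassigned to 63.
Step 2: g() is called after the reassignment, so it looks up the current global level = 63.
Step 3: result = 63

The answer is 63.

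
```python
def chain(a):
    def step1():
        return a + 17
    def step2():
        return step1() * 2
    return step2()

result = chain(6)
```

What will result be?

Step 1: chain(6) captures a = 6.
Step 2: step2() calls step1() which returns 6 + 17 = 23.
Step 3: step2() returns 23 * 2 = 46

The answer is 46.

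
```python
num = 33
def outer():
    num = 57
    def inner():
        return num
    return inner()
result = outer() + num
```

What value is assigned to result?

Step 1: Global num = 33. outer() shadows with num = 57.
Step 2: inner() returns enclosing num = 57. outer() = 57.
Step 3: result = 57 + global num (33) = 90

The answer is 90.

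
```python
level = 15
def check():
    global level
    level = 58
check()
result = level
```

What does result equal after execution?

Step 1: level = 15 globally.
Step 2: check() declares global level and sets it to 58.
Step 3: After check(), global level = 58. result = 58

The answer is 58.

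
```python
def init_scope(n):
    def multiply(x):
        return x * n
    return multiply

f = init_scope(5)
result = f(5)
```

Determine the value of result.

Step 1: init_scope(5) returns multiply closure with n = 5.
Step 2: f(5) computes 5 * 5 = 25.
Step 3: result = 25

The answer is 25.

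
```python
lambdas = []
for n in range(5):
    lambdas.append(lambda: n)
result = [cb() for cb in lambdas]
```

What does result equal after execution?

Step 1: All 5 lambdas share the same variable n.
Step 2: After the loop, n = 4.
Step 3: Each call returns 4. result = [4, 4, 4, 4, 4]

The answer is [4, 4, 4, 4, 4].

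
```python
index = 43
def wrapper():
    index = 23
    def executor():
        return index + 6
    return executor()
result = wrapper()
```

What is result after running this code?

Step 1: wrapper() shadows global index with index = 23.
Step 2: executor() finds index = 23 in enclosing scope, computes 23 + 6 = 29.
Step 3: result = 29

The answer is 29.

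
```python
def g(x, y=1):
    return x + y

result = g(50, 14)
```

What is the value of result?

Step 1: g(50, 14) overrides default y with 14.
Step 2: Returns 50 + 14 = 64.
Step 3: result = 64

The answer is 64.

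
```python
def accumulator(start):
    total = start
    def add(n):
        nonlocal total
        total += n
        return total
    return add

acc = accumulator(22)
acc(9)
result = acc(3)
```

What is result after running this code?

Step 1: accumulator(22) creates closure with total = 22.
Step 2: First acc(9): total = 22 + 9 = 31.
Step 3: Second acc(3): total = 31 + 3 = 34. result = 34

The answer is 34.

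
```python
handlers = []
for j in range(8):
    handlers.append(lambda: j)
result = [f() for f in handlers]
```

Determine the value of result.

Step 1: All 8 lambdas share the same variable j.
Step 2: After the loop, j = 7.
Step 3: Each call returns 7. result = [7, 7, 7, 7, 7, 7, 7, 7]

The answer is [7, 7, 7, 7, 7, 7, 7, 7].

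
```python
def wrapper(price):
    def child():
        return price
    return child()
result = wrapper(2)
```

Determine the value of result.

Step 1: wrapper(2) binds parameter price = 2.
Step 2: child() looks up price in enclosing scope and finds the parameter price = 2.
Step 3: result = 2

The answer is 2.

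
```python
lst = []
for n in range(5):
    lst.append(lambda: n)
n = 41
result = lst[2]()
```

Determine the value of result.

Step 1: Lambdas capture the variable n by reference, not by value.
Step 2: After the loop, n is reassigned to 41.
Step 3: lst[2]() looks up the current n = 41. result = 41

The answer is 41.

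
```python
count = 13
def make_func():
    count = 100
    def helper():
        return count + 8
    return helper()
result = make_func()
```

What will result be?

Step 1: make_func() shadows global count with count = 100.
Step 2: helper() finds count = 100 in enclosing scope, computes 100 + 8 = 108.
Step 3: result = 108

The answer is 108.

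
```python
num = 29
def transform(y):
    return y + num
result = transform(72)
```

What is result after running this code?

Step 1: num = 29 is defined globally.
Step 2: transform(72) uses parameter y = 72 and looks up num from global scope = 29.
Step 3: result = 72 + 29 = 101

The answer is 101.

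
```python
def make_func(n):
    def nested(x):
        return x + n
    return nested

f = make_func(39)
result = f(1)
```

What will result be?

Step 1: make_func(39) creates a closure that captures n = 39.
Step 2: f(1) calls the closure with x = 1, returning 1 + 39 = 40.
Step 3: result = 40

The answer is 40.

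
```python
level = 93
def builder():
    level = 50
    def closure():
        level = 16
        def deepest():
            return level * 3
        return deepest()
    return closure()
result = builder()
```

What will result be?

Step 1: deepest() looks up level through LEGB: not local, finds level = 16 in enclosing closure().
Step 2: Returns 16 * 3 = 48.
Step 3: result = 48

The answer is 48.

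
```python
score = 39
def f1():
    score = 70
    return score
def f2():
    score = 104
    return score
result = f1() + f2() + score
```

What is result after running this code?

Step 1: Each function shadows global score with its own local.
Step 2: f1() returns 70, f2() returns 104.
Step 3: Global score = 39 is unchanged. result = 70 + 104 + 39 = 213

The answer is 213.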